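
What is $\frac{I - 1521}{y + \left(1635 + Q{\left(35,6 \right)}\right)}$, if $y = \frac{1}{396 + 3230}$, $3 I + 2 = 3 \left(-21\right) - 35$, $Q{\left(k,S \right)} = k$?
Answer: $- \frac{16908038}{18166263} \approx -0.93074$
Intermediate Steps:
$I = - \frac{100}{3}$ ($I = - \frac{2}{3} + \frac{3 \left(-21\right) - 35}{3} = - \frac{2}{3} + \frac{-63 - 35}{3} = - \frac{2}{3} + \frac{1}{3} \left(-98\right) = - \frac{2}{3} - \frac{98}{3} = - \frac{100}{3} \approx -33.333$)
$y = \frac{1}{3626} \approx 0.00027579$
$\frac{I - 1521}{y + \left(1635 + Q{\left(35,6 \right)}\right)} = \frac{- \frac{100}{3} - 1521}{\frac{1}{3626} + \left(1635 + 35\right)} = - \frac{4663}{3 \left(\frac{1}{3626} + 1670\right)} = - \frac{4663}{3 \cdot \frac{6055421}{3626}} = \left(- \frac{4663}{3}\right) \frac{3626}{6055421} = - \frac{16908038}{18166263}$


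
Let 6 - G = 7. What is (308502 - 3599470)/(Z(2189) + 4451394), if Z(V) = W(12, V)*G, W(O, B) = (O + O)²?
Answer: -1645484/2225409 ≈ -0.73941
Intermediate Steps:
W(O, B) = 4*O² (W(O, B) = (2*O)² = 4*O²)
G = -1 (G = 6 - 1*7 = 6 - 7 = -1)
Z(V) = -576 (Z(V) = (4*12²)*(-1) = (4*144)*(-1) = 576*(-1) = -576)
(308502 - 3599470)/(Z(2189) + 4451394) = (308502 - 3599470)/(-576 + 4451394) = -3290968/4450818 = -3290968*1/4450818 = -1645484/2225409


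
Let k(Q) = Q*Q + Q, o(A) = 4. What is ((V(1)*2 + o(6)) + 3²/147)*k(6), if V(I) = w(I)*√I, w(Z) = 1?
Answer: 1782/7 ≈ 254.57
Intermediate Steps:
V(I) = √I (V(I) = 1*√I = √I)
k(Q) = Q + Q² (k(Q) = Q² + Q = Q + Q²)
((V(1)*2 + o(6)) + 3²/147)*k(6) = ((√1*2 + 4) + 3²/147)*(6*(1 + 6)) = ((1*2 + 4) + 9*(1/147))*(6*7) = ((2 + 4) + 3/49)*42 = (6 + 3/49)*42 = (297/49)*42 = 1782/7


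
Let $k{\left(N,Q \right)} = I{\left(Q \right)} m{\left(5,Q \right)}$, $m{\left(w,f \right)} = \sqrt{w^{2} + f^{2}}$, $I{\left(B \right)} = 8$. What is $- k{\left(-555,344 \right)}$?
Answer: $- 8 \sqrt{118361} \approx -2752.3$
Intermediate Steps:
$m{\left(w,f \right)} = \sqrt{f^{2} + w^{2}}$
$k{\left(N,Q \right)} = 8 \sqrt{25 + Q^{2}}$ ($k{\left(N,Q \right)} = 8 \sqrt{Q^{2} + 5^{2}} = 8 \sqrt{Q^{2} + 25} = 8 \sqrt{25 + Q^{2}}$)
$- k{\left(-555,344 \right)} = - 8 \sqrt{25 + 344^{2}} = - 8 \sqrt{25 + 118336} = - 8 \sqrt{118361}$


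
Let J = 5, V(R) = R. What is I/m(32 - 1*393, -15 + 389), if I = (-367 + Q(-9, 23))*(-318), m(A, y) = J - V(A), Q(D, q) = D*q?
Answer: 30422/61 ≈ 498.72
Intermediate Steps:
m(A, y) = 5 - A
I = 182532 (I = (-367 - 9*23)*(-318) = (-367 - 207)*(-318) = -574*(-318) = 182532)
I/m(32 - 1*393, -15 + 389) = 182532/(5 - (32 - 1*393)) = 182532/(5 - (32 - 393)) = 182532/(5 - 1*(-361)) = 182532/(5 + 361) = 182532/366 = 182532*(1/366) = 30422/61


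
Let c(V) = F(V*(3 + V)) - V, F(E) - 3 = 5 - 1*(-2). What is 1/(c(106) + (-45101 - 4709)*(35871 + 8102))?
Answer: -1/2190295226 ≈ -4.5656e-10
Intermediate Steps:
F(E) = 10 (F(E) = 3 + (5 - 1*(-2)) = 3 + (5 + 2) = 3 + 7 = 10)
c(V) = 10 - V
1/(c(106) + (-45101 - 4709)*(35871 + 8102)) = 1/((10 - 1*106) + (-45101 - 4709)*(35871 + 8102)) = 1/((10 - 106) - 49810*43973) = 1/(-96 - 2190295130) = 1/(-2190295226) = -1/2190295226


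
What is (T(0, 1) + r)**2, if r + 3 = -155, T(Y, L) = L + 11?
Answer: 21316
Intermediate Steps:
T(Y, L) = 11 + L
r = -158 (r = -3 - 155 = -158)
(T(0, 1) + r)**2 = ((11 + 1) - 158)**2 = (12 - 158)**2 = (-146)**2 = 21316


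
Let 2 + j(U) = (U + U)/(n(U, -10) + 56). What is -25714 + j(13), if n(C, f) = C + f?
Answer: -1517218/59 ≈ -25716.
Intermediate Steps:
j(U) = -2 + 2*U/(46 + U) (j(U) = -2 + (U + U)/((U - 10) + 56) = -2 + (2*U)/((-10 + U) + 56) = -2 + (2*U)/(46 + U) = -2 + 2*U/(46 + U))
-25714 + j(13) = -25714 - 92/(46 + 13) = -25714 - 92/59 = -1517218/59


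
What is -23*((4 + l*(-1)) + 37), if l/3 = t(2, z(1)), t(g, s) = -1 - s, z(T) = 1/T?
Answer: -1081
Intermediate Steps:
l = -6 (l = 3*(-1 - 1/1) = 3*(-1 - 1*1) = 3*(-1 - 1) = 3*(-2) = -6)
-23*((4 + l*(-1)) + 37) = -23*((4 - 6*(-1)) + 37) = -23*((4 + 6) + 37) = -23*(10 + 37) = -23*47 = -1081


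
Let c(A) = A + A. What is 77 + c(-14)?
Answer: 49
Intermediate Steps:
c(A) = 2*A
77 + c(-14) = 77 + 2*(-14) = 77 - 28 = 49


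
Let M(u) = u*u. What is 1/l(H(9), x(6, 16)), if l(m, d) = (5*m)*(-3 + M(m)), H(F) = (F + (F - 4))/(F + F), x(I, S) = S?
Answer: -729/6790 ≈ -0.10736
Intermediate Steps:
M(u) = u²
H(F) = (-4 + 2*F)/(2*F) (H(F) = (F + (-4 + F))/((2*F)) = (-4 + 2*F)*(1/(2*F)) = (-4 + 2*F)/(2*F))
l(m, d) = 5*m*(-3 + m²) (l(m, d) = (5*m)*(-3 + m²) = 5*m*(-3 + m²))
1/l(H(9), x(6, 16)) = 1/(5*((-2 + 9)/9)*(-3 + ((-2 + 9)/9)²)) = 1/(5*((⅑)*7)*(-3 + ((⅑)*7)²)) = 1/(5*(7/9)*(-3 + (7/9)²)) = 1/(5*(7/9)*(-3 + 49/81)) = 1/(5*(7/9)*(-194/81)) = 1/(-6790/729) = -729/6790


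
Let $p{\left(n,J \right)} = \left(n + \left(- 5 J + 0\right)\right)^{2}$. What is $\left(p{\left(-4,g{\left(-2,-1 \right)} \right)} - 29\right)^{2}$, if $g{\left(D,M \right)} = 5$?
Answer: $659344$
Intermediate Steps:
$p{\left(n,J \right)} = \left(n - 5 J\right)^{2}$
$\left(p{\left(-4,g{\left(-2,-1 \right)} \right)} - 29\right)^{2} = \left(\left(\left(-1\right) \left(-4\right) + 5 \cdot 5\right)^{2} - 29\right)^{2} = \left(\left(4 + 25\right)^{2} - 29\right)^{2} = \left(29^{2} - 29\right)^{2} = \left(841 - 29\right)^{2} = 812^{2} = 659344$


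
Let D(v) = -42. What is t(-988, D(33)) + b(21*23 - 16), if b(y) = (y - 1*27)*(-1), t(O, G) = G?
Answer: -482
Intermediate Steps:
b(y) = 27 - y (b(y) = (y - 27)*(-1) = (-27 + y)*(-1) = 27 - y)
t(-988, D(33)) + b(21*23 - 16) = -42 + (27 - (21*23 - 16)) = -42 + (27 - (483 - 16)) = -42 + (27 - 1*467) = -42 + (27 - 467) = -42 - 440 = -482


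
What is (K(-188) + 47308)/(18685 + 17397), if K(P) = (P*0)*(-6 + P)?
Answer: 23654/18041 ≈ 1.3111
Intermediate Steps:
K(P) = 0 (K(P) = 0*(-6 + P) = 0)
(K(-188) + 47308)/(18685 + 17397) = (0 + 47308)/(18685 + 17397) = 47308/36082 = 47308*(1/36082) = 23654/18041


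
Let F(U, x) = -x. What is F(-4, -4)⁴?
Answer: 256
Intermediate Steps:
F(-4, -4)⁴ = (-1*(-4))⁴ = 4⁴ = 256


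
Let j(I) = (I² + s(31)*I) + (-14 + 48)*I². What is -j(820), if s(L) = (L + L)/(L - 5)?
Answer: -305967420/13 ≈ -2.3536e+7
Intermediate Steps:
s(L) = 2*L/(-5 + L) (s(L) = (2*L)/(-5 + L) = 2*L/(-5 + L))
j(I) = 35*I² + 31*I/13 (j(I) = (I² + (2*31/(-5 + 31))*I) + (-14 + 48)*I² = (I² + (2*31/26)*I) + 34*I² = (I² + (2*31*(1/26))*I) + 34*I² = (I² + 31*I/13) + 34*I² = 35*I² + 31*I/13)
-j(820) = -820*(31 + 455*820)/13 = -820*(31 + 373100)/13 = -820*373131/13 = -1*305967420/13 = -305967420/13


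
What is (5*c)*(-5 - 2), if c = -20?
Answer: 700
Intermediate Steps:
(5*c)*(-5 - 2) = (5*(-20))*(-5 - 2) = -100*(-7) = 700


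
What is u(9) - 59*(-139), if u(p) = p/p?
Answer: 8202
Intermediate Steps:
u(p) = 1
u(9) - 59*(-139) = 1 - 59*(-139) = 1 + 8201 = 8202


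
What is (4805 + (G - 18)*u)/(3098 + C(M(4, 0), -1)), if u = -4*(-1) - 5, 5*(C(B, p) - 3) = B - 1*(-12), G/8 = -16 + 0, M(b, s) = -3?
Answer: 24755/15514 ≈ 1.5957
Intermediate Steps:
G = -128 (G = 8*(-16 + 0) = 8*(-16) = -128)
C(B, p) = 27/5 + B/5 (C(B, p) = 3 + (B - 1*(-12))/5 = 3 + (B + 12)/5 = 3 + (12 + B)/5 = 3 + (12/5 + B/5) = 27/5 + B/5)
u = -1 (u = 4 - 5 = -1)
(4805 + (G - 18)*u)/(3098 + C(M(4, 0), -1)) = (4805 + (-128 - 18)*(-1))/(3098 + (27/5 + (1/5)*(-3))) = (4805 - 146*(-1))/(3098 + (27/5 - 3/5)) = (4805 + 146)/(3098 + 24/5) = 4951/(15514/5) = 4951*(5/15514) = 24755/15514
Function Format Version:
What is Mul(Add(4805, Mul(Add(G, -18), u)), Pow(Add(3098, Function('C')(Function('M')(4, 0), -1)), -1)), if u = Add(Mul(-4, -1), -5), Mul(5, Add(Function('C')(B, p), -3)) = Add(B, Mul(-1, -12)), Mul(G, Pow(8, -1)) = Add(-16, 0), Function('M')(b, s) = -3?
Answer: Rational(24755, 15514) ≈ 1.5957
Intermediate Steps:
G = -128 (G = Mul(8, Add(-16, 0)) = Mul(8, -16) = -128)
Function('C')(B, p) = Add(Rational(27, 5), Mul(Rational(1, 5), B)) (Function('C')(B, p) = Add(3, Mul(Rational(1, 5), Add(B, Mul(-1, -12)))) = Add(3, Mul(Rational(1, 5), Add(B, 12))) = Add(3, Mul(Rational(1, 5), Add(12, B))) = Add(3, Add(Rational(12, 5), Mul(Rational(1, 5), B))) = Add(Rational(27, 5), Mul(Rational(1, 5), B)))
u = -1 (u = Add(4, -5) = -1)
Mul(Add(4805, Mul(Add(G, -18), u)), Pow(Add(3098, Function('C')(Function('M')(4, 0), -1)), -1)) = Mul(Add(4805, Mul(Add(-128, -18), -1)), Pow(Add(3098, Add(Rational(27, 5), Mul(Rational(1, 5), -3))), -1)) = Mul(Add(4805, Mul(-146, -1)), Pow(Add(3098, Add(Rational(27, 5), Rational(-3, 5))), -1)) = Mul(Add(4805, 146), Pow(Add(3098, Rational(24, 5)), -1)) = Mul(4951, Pow(Rational(15514, 5), -1)) = Mul(4951, Rational(5, 15514)) = Rational(24755, 15514)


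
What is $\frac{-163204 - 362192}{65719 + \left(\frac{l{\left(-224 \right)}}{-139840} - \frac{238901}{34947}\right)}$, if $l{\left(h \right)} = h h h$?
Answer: $- \frac{10029703904055}{1255966297468} \approx -7.9856$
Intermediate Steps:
$l{\left(h \right)} = h^{3}$ ($l{\left(h \right)} = h^{2} h = h^{3}$)
$\frac{-163204 - 362192}{65719 + \left(\frac{l{\left(-224 \right)}}{-139840} - \frac{238901}{34947}\right)} = \frac{-163204 - 362192}{65719 - \left(\frac{238901}{34947} - \frac{\left(-224\right)^{3}}{-139840}\right)} = - \frac{525396}{65719 - - \frac{5615253667}{76359195}} = - \frac{525396}{65719 + \left(\frac{175616}{2185} - \frac{238901}{34947}\right)} = - \frac{525396}{65719 + \frac{5615253667}{76359195}} = - \frac{525396}{\frac{5023865189872}{76359195}} = \left(-525396\right) \frac{76359195}{5023865189872} = - \frac{10029703904055}{1255966297468}$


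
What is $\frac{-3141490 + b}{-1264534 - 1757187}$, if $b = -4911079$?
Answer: $\frac{8052569}{3021721} \approx 2.6649$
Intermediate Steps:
$\frac{-3141490 + b}{-1264534 - 1757187} = \frac{-3141490 - 4911079}{-1264534 - 1757187} = - \frac{8052569}{-3021721} = \left(-8052569\right) \left(- \frac{1}{3021721}\right) = \frac{8052569}{3021721}$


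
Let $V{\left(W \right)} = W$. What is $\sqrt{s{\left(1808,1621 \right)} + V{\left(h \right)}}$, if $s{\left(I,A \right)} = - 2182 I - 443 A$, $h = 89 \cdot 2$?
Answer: $3 i \sqrt{518109} \approx 2159.4 i$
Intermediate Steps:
$h = 178$
$\sqrt{s{\left(1808,1621 \right)} + V{\left(h \right)}} = \sqrt{\left(\left(-2182\right) 1808 - 718103\right) + 178} = \sqrt{\left(-3945056 - 718103\right) + 178} = \sqrt{-4663159 + 178} = \sqrt{-4662981} = 3 i \sqrt{518109}$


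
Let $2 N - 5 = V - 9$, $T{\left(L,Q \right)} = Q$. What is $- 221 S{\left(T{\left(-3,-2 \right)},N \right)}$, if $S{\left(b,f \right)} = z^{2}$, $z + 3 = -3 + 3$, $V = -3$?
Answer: $-1989$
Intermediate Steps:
$z = -3$ ($z = -3 + \left(-3 + 3\right) = -3 + 0 = -3$)
$N = - \frac{7}{2}$ ($N = \frac{5}{2} + \frac{-3 - 9}{2} = \frac{5}{2} + \frac{1}{2} \left(-12\right) = \frac{5}{2} - 6 = - \frac{7}{2} \approx -3.5$)
$S{\left(b,f \right)} = 9$ ($S{\left(b,f \right)} = \left(-3\right)^{2} = 9$)
$- 221 S{\left(T{\left(-3,-2 \right)},N \right)} = \left(-221\right) 9 = -1989$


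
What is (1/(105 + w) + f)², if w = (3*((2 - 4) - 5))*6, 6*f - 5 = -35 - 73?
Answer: 58081/196 ≈ 296.33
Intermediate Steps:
f = -103/6 (f = ⅚ + (-35 - 73)/6 = ⅚ + (⅙)*(-108) = ⅚ - 18 = -103/6 ≈ -17.167)
w = -126 (w = (3*(-2 - 5))*6 = (3*(-7))*6 = -21*6 = -126)
(1/(105 + w) + f)² = (1/(105 - 126) - 103/6)² = (1/(-21) - 103/6)² = (-1/21 - 103/6)² = (-241/14)² = 58081/196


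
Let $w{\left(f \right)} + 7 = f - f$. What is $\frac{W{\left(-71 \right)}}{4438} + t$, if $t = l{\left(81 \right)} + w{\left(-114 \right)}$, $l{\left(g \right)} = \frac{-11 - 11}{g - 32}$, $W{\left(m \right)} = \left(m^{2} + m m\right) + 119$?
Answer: $- \frac{160003}{31066} \approx -5.1504$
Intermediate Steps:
$w{\left(f \right)} = -7$ ($w{\left(f \right)} = -7 + \left(f - f\right) = -7 + 0 = -7$)
$W{\left(m \right)} = 119 + 2 m^{2}$ ($W{\left(m \right)} = \left(m^{2} + m^{2}\right) + 119 = 2 m^{2} + 119 = 119 + 2 m^{2}$)
$l{\left(g \right)} = - \frac{22}{-32 + g}$
$t = - \frac{365}{49}$ ($t = - \frac{22}{-32 + 81} - 7 = - \frac{22}{49} - 7 = - \frac{365}{49} \approx -7.449$)
$\frac{W{\left(-71 \right)}}{4438} + t = \frac{119 + 2 \left(-71\right)^{2}}{4438} - \frac{365}{49} = \left(119 + 2 \cdot 5041\right) \frac{1}{4438} - \frac{365}{49} = \left(119 + 10082\right) \frac{1}{4438} - \frac{365}{49} = 10201 \cdot \frac{1}{4438} - \frac{365}{49} = \frac{10201}{4438} - \frac{365}{49} = - \frac{160003}{31066}$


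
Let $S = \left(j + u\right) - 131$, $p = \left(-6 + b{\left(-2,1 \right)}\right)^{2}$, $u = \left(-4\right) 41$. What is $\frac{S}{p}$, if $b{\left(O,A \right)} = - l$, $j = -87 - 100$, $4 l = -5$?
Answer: $- \frac{7712}{361} \approx -21.363$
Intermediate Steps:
$l = - \frac{5}{4}$ ($l = \frac{1}{4} \left(-5\right) = - \frac{5}{4} \approx -1.25$)
$j = -187$ ($j = -87 - 100 = -187$)
$b{\left(O,A \right)} = \frac{5}{4}$ ($b{\left(O,A \right)} = \left(-1\right) \left(- \frac{5}{4}\right) = \frac{5}{4}$)
$u = -164$
$p = \frac{361}{16}$ ($p = \left(-6 + \frac{5}{4}\right)^{2} = \left(- \frac{19}{4}\right)^{2} = \frac{361}{16} \approx 22.563$)
$S = -482$ ($S = \left(-187 - 164\right) - 131 = -351 - 131 = -482$)
$\frac{S}{p} = - \frac{482}{\frac{361}{16}} = \left(-482\right) \frac{16}{361} = - \frac{7712}{361}$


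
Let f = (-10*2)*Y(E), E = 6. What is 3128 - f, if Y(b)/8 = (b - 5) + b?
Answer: 4248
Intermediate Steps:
Y(b) = -40 + 16*b (Y(b) = 8*((b - 5) + b) = 8*((-5 + b) + b) = 8*(-5 + 2*b) = -40 + 16*b)
f = -1120 (f = (-10*2)*(-40 + 16*6) = -20*(-40 + 96) = -20*56 = -1120)
3128 - f = 3128 - 1*(-1120) = 3128 + 1120 = 4248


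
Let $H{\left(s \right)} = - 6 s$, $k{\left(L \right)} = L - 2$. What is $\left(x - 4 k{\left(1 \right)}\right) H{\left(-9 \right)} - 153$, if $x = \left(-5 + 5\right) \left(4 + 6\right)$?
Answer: $63$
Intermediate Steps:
$k{\left(L \right)} = -2 + L$
$x = 0$ ($x = 0 \cdot 10 = 0$)
$\left(x - 4 k{\left(1 \right)}\right) H{\left(-9 \right)} - 153 = \left(0 - 4 \left(-2 + 1\right)\right) \left(\left(-6\right) \left(-9\right)\right) - 153 = \left(0 - -4\right) 54 - 153 = \left(0 + 4\right) 54 - 153 = 4 \cdot 54 - 153 = 216 - 153 = 63$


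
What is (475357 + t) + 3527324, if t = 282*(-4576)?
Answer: 2712249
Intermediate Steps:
t = -1290432
(475357 + t) + 3527324 = (475357 - 1290432) + 3527324 = -815075 + 3527324 = 2712249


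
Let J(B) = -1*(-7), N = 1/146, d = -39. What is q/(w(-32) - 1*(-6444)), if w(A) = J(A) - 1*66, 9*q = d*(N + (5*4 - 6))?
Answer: -5317/559326 ≈ -0.0095061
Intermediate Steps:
N = 1/146 ≈ 0.0068493
J(B) = 7
q = -26585/438 (q = (-39*(1/146 + (5*4 - 6)))/9 = (-39*(1/146 + (20 - 6)))/9 = (-39*(1/146 + 14))/9 = (-39*2045/146)/9 = (⅑)*(-79755/146) = -26585/438 ≈ -60.696)
w(A) = -59 (w(A) = 7 - 1*66 = 7 - 66 = -59)
q/(w(-32) - 1*(-6444)) = -26585/(438*(-59 - 1*(-6444))) = -26585/(438*(-59 + 6444)) = -26585/438/6385 = -26585/438*1/6385 = -5317/559326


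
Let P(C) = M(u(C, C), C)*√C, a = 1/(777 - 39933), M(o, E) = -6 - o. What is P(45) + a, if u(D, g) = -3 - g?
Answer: -1/39156 + 126*√5 ≈ 281.74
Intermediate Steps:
a = -1/39156 (a = 1/(-39156) = -1/39156 ≈ -2.5539e-5)
P(C) = √C*(-3 + C) (P(C) = (-6 - (-3 - C))*√C = (-6 + (3 + C))*√C = (-3 + C)*√C = √C*(-3 + C))
P(45) + a = √45*(-3 + 45) - 1/39156 = (3*√5)*42 - 1/39156 = 126*√5 - 1/39156 = -1/39156 + 126*√5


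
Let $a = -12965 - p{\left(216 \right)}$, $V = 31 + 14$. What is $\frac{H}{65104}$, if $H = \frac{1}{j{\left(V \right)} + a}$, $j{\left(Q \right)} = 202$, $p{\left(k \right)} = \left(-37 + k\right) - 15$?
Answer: $- \frac{1}{841599408} \approx -1.1882 \cdot 10^{-9}$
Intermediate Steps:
$p{\left(k \right)} = -52 + k$
$V = 45$
$a = -13129$ ($a = -12965 - \left(-52 + 216\right) = -12965 - 164 = -13129$)
$H = - \frac{1}{12927}$ ($H = \frac{1}{202 - 13129} = \frac{1}{-12927} = - \frac{1}{12927} \approx -7.7358 \cdot 10^{-5}$)
$\frac{H}{65104} = - \frac{1}{12927 \cdot 65104} = \left(- \frac{1}{12927}\right) \frac{1}{65104} = - \frac{1}{841599408}$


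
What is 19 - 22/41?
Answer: 757/41 ≈ 18.463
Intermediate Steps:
19 - 22/41 = 757/41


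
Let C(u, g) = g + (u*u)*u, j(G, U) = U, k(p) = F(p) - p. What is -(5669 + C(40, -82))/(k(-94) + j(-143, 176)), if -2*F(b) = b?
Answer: -69587/317 ≈ -219.52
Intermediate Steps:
F(b) = -b/2
k(p) = -3*p/2 (k(p) = -p/2 - p = -3*p/2)
C(u, g) = g + u**3 (C(u, g) = g + u**2*u = g + u**3)
-(5669 + C(40, -82))/(k(-94) + j(-143, 176)) = -(5669 + (-82 + 40**3))/(-3/2*(-94) + 176) = -(5669 + (-82 + 64000))/(141 + 176) = -(5669 + 63918)/317 = -69587/317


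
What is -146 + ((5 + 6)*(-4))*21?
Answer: -1070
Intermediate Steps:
-146 + ((5 + 6)*(-4))*21 = -146 + (11*(-4))*21 = -146 - 44*21 = -146 - 924 = -1070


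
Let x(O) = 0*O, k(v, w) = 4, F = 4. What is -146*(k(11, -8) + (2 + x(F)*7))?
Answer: -876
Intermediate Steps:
x(O) = 0
-146*(k(11, -8) + (2 + x(F)*7)) = -146*(4 + (2 + 0*7)) = -146*(4 + (2 + 0)) = -146*(4 + 2) = -146*6 = -876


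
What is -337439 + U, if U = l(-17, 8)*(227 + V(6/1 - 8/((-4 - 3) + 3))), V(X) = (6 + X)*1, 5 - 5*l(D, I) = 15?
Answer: -337921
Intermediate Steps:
l(D, I) = -2 (l(D, I) = 1 - ⅕*15 = 1 - 3 = -2)
V(X) = 6 + X
U = -482 (U = -2*(227 + (6 + (6/1 - 8/((-4 - 3) + 3)))) = -2*(227 + (6 + (6*1 - 8/(-7 + 3)))) = -2*(227 + (6 + (6 - 8/(-4)))) = -2*(227 + (6 + (6 - 8*(-¼)))) = -2*(227 + (6 + (6 + 2))) = -2*(227 + (6 + 8)) = -2*(227 + 14) = -2*241 = -482)
-337439 + U = -337439 - 482 = -337921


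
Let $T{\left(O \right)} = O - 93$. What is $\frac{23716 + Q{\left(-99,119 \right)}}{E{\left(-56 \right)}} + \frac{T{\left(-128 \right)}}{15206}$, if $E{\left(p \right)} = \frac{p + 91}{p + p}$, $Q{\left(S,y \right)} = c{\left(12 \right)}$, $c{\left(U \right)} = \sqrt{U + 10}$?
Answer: $- \frac{5770009041}{76030} - \frac{16 \sqrt{22}}{5} \approx -75906.0$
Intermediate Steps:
$c{\left(U \right)} = \sqrt{10 + U}$
$Q{\left(S,y \right)} = \sqrt{22}$ ($Q{\left(S,y \right)} = \sqrt{10 + 12} = \sqrt{22}$)
$T{\left(O \right)} = -93 + O$ ($T{\left(O \right)} = O - 93 = -93 + O$)
$E{\left(p \right)} = \frac{91 + p}{2 p}$
$\frac{23716 + Q{\left(-99,119 \right)}}{E{\left(-56 \right)}} + \frac{T{\left(-128 \right)}}{15206} = \frac{23716 + \sqrt{22}}{\frac{1}{2} \frac{1}{-56} \left(91 - 56\right)} + \frac{-93 - 128}{15206} = \frac{23716 + \sqrt{22}}{\frac{1}{2} \left(- \frac{1}{56}\right) 35} - \frac{221}{15206} = \frac{23716 + \sqrt{22}}{- \frac{5}{16}} - \frac{221}{15206} = \left(23716 + \sqrt{22}\right) \left(- \frac{16}{5}\right) - \frac{221}{15206} = \left(- \frac{379456}{5} - \frac{16 \sqrt{22}}{5}\right) - \frac{221}{15206} = - \frac{5770009041}{76030} - \frac{16 \sqrt{22}}{5}$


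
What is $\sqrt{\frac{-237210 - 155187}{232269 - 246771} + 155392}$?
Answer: $\frac{3 \sqrt{403529282702}}{4834} \approx 394.23$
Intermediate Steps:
$\sqrt{\frac{-237210 - 155187}{232269 - 246771} + 155392} = \sqrt{- \frac{392397}{-14502} + 155392} = \sqrt{\left(-392397\right) \left(- \frac{1}{14502}\right) + 155392} = \sqrt{\frac{130799}{4834} + 155392} = \sqrt{\frac{751295727}{4834}} = \frac{3 \sqrt{403529282702}}{4834}$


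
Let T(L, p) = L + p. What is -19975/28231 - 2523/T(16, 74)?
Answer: -24341521/846930 ≈ -28.741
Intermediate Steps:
-19975/28231 - 2523/T(16, 74) = -19975/28231 - 2523/(16 + 74) = -19975*1/28231 - 2523/90 = -19975/28231 - 2523*1/90 = -19975/28231 - 841/30 = -24341521/846930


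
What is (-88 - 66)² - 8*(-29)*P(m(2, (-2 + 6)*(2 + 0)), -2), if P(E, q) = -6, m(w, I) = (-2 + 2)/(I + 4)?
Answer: 22324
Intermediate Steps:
m(w, I) = 0 (m(w, I) = 0/(4 + I) = 0)
(-88 - 66)² - 8*(-29)*P(m(2, (-2 + 6)*(2 + 0)), -2) = (-88 - 66)² - 8*(-29)*(-6) = (-154)² - (-232)*(-6) = 23716 - 1*1392 = 23716 - 1392 = 22324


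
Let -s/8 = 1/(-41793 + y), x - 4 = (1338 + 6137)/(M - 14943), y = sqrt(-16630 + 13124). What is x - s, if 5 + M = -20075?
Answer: 231624881335123/61173215567165 - 8*I*sqrt(3506)/1746658355 ≈ 3.7864 - 2.712e-7*I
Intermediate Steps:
M = -20080 (M = -5 - 20075 = -20080)
y = I*sqrt(3506) (y = sqrt(-3506) = I*sqrt(3506) ≈ 59.211*I)
x = 132617/35023 (x = 4 + (1338 + 6137)/(-20080 - 14943) = 4 + 7475/(-35023) = 4 + 7475*(-1/35023) = 4 - 7475/35023 = 132617/35023 ≈ 3.7866)
s = -8/(-41793 + I*sqrt(3506)) ≈ 0.00019142 + 2.712e-7*I
x - s = 132617/35023 - (334344/1746658355 + 8*I*sqrt(3506)/1746658355) = 132617/35023 + (-334344/1746658355 - 8*I*sqrt(3506)/1746658355) = 231624881335123/61173215567165 - 8*I*sqrt(3506)/1746658355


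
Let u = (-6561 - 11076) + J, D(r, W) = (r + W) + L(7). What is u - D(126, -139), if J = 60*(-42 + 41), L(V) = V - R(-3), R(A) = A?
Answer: -17694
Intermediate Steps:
L(V) = 3 + V (L(V) = V - 1*(-3) = V + 3 = 3 + V)
D(r, W) = 10 + W + r (D(r, W) = (r + W) + (3 + 7) = (W + r) + 10 = 10 + W + r)
J = -60 (J = 60*(-1) = -60)
u = -17697 (u = (-6561 - 11076) - 60 = -17637 - 60 = -17697)
u - D(126, -139) = -17697 - (10 - 139 + 126) = -17697 - 1*(-3) = -17697 + 3 = -17694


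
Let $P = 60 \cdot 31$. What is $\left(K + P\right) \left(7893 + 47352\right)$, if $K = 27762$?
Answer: $1636467390$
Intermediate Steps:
$P = 1860$
$\left(K + P\right) \left(7893 + 47352\right) = \left(27762 + 1860\right) \left(7893 + 47352\right) = 29622 \cdot 55245 = 1636467390$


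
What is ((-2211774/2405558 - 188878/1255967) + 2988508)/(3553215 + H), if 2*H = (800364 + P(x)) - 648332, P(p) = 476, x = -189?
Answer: 4514590182527419153/5482860002684742417 ≈ 0.82340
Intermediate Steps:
H = 76254 (H = ((800364 + 476) - 648332)/2 = (800840 - 648332)/2 = (½)*152508 = 76254)
((-2211774/2405558 - 188878/1255967) + 2988508)/(3553215 + H) = ((-2211774/2405558 - 188878/1255967) + 2988508)/(3553215 + 76254) = ((-2211774*1/2405558 - 188878*1/1255967) + 2988508)/3629469 = ((-1105887/1202779 - 188878/1255967) + 2988508)*(1/3629469) = (-1616136069691/1510650732293 + 2988508)*(1/3629469) = (4514590182527419153/1510650732293)*(1/3629469) = 4514590182527419153/5482860002684742417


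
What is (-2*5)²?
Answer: 100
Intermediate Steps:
(-2*5)² = (-10)² = 100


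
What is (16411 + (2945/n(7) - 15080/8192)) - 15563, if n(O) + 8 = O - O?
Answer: 489507/1024 ≈ 478.03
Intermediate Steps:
n(O) = -8 (n(O) = -8 + (O - O) = -8 + 0 = -8)
(16411 + (2945/n(7) - 15080/8192)) - 15563 = (16411 + (2945/(-8) - 15080/8192)) - 15563 = (16411 + (2945*(-⅛) - 15080*1/8192)) - 15563 = (16411 + (-2945/8 - 1885/1024)) - 15563 = (16411 - 378845/1024) - 15563 = 16426019/1024 - 15563 = 489507/1024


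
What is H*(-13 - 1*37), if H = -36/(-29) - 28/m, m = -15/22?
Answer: -184040/87 ≈ -2115.4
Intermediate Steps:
m = -15/22 (m = -15*1/22 = -15/22 ≈ -0.68182)
H = 18404/435 (H = -36/(-29) - 28/(-15/22) = -36*(-1/29) - 28*(-22/15) = 36/29 + 616/15 = 18404/435 ≈ 42.308)
H*(-13 - 1*37) = 18404*(-13 - 1*37)/435 = 18404*(-13 - 37)/435 = (18404/435)*(-50) = -184040/87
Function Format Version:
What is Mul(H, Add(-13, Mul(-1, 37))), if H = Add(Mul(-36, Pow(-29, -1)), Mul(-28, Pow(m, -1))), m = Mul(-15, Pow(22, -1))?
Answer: Rational(-184040, 87) ≈ -2115.4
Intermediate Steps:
m = Rational(-15, 22) (m = Mul(-15, Rational(1, 22)) = Rational(-15, 22) ≈ -0.68182)
H = Rational(18404, 435) (H = Add(Mul(-36, Pow(-29, -1)), Mul(-28, Pow(Rational(-15, 22), -1))) = Add(Mul(-36, Rational(-1, 29)), Mul(-28, Rational(-22, 15))) = Add(Rational(36, 29), Rational(616, 15)) = Rational(18404, 435) ≈ 42.308)
Mul(H, Add(-13, Mul(-1, 37))) = Mul(Rational(18404, 435), Add(-13, Mul(-1, 37))) = Mul(Rational(18404, 435), Add(-13, -37)) = Mul(Rational(18404, 435), -50) = Rational(-184040, 87)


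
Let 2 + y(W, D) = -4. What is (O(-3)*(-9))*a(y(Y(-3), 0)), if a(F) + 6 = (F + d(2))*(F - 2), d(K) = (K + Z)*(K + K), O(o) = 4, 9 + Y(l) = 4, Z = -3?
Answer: -2664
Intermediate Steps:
Y(l) = -5 (Y(l) = -9 + 4 = -5)
y(W, D) = -6 (y(W, D) = -2 - 4 = -6)
d(K) = 2*K*(-3 + K) (d(K) = (K - 3)*(K + K) = (-3 + K)*(2*K) = 2*K*(-3 + K))
a(F) = -6 + (-4 + F)*(-2 + F) (a(F) = -6 + (F + 2*2*(-3 + 2))*(F - 2) = -6 + (F + 2*2*(-1))*(-2 + F) = -6 + (F - 4)*(-2 + F) = -6 + (-4 + F)*(-2 + F))
(O(-3)*(-9))*a(y(Y(-3), 0)) = (4*(-9))*(2 + (-6)² - 6*(-6)) = -36*(2 + 36 + 36) = -36*74 = -2664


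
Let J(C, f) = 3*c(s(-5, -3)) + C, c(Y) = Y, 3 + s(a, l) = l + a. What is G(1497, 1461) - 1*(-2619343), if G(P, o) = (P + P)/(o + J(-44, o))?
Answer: 1812586853/692 ≈ 2.6193e+6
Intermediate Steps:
s(a, l) = -3 + a + l (s(a, l) = -3 + (l + a) = -3 + (a + l) = -3 + a + l)
J(C, f) = -33 + C (J(C, f) = 3*(-3 - 5 - 3) + C = 3*(-11) + C = -33 + C)
G(P, o) = 2*P/(-77 + o) (G(P, o) = (P + P)/(o + (-33 - 44)) = (2*P)/(o - 77) = (2*P)/(-77 + o) = 2*P/(-77 + o))
G(1497, 1461) - 1*(-2619343) = 2*1497/(-77 + 1461) - 1*(-2619343) = 2*1497/1384 + 2619343 = 2*1497*(1/1384) + 2619343 = 1497/692 + 2619343 = 1812586853/692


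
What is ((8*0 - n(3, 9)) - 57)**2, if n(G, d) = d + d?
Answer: 5625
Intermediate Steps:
n(G, d) = 2*d
((8*0 - n(3, 9)) - 57)**2 = ((8*0 - 2*9) - 57)**2 = ((0 - 1*18) - 57)**2 = ((0 - 18) - 57)**2 = (-18 - 57)**2 = (-75)**2 = 5625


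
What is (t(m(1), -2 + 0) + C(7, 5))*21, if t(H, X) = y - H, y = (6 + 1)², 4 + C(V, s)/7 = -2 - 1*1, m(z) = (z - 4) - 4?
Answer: 147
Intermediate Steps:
m(z) = -8 + z (m(z) = (-4 + z) - 4 = -8 + z)
C(V, s) = -49 (C(V, s) = -28 + 7*(-2 - 1*1) = -28 + 7*(-2 - 1) = -28 + 7*(-3) = -28 - 21 = -49)
y = 49 (y = 7² = 49)
t(H, X) = 49 - H
(t(m(1), -2 + 0) + C(7, 5))*21 = ((49 - (-8 + 1)) - 49)*21 = ((49 - 1*(-7)) - 49)*21 = ((49 + 7) - 49)*21 = (56 - 49)*21 = 7*21 = 147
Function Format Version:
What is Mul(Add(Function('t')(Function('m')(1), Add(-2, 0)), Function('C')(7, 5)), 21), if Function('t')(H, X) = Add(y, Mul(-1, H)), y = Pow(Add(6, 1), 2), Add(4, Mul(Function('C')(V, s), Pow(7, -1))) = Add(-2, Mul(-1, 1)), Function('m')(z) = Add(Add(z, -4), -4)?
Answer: 147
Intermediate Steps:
Function('m')(z) = Add(-8, z) (Function('m')(z) = Add(Add(-4, z), -4) = Add(-8, z))
Function('C')(V, s) = -49 (Function('C')(V, s) = Add(-28, Mul(7, Add(-2, Mul(-1, 1)))) = Add(-28, Mul(7, Add(-2, -1))) = Add(-28, Mul(7, -3)) = Add(-28, -21) = -49)
y = 49 (y = Pow(7, 2) = 49)
Function('t')(H, X) = Add(49, Mul(-1, H))
Mul(Add(Function('t')(Function('m')(1), Add(-2, 0)), Function('C')(7, 5)), 21) = Mul(Add(Add(49, Mul(-1, Add(-8, 1))), -49), 21) = Mul(Add(Add(49, Mul(-1, -7)), -49), 21) = Mul(Add(Add(49, 7), -49), 21) = Mul(Add(56, -49), 21) = Mul(7, 21) = 147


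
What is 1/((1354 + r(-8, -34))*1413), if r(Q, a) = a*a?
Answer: 1/3546630 ≈ 2.8196e-7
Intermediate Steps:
r(Q, a) = a²
1/((1354 + r(-8, -34))*1413) = 1/((1354 + (-34)²)*1413) = 1/((1354 + 1156)*1413) = 1/(2510*1413) = 1/3546630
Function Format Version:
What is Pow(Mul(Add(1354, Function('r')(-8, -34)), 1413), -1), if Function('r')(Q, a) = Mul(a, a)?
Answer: Rational(1, 3546630) ≈ 2.8196e-7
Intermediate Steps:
Function('r')(Q, a) = Pow(a, 2)
Pow(Mul(Add(1354, Function('r')(-8, -34)), 1413), -1) = Pow(Mul(Add(1354, Pow(-34, 2)), 1413), -1) = Pow(Mul(Add(1354, 1156), 1413), -1) = Pow(Mul(2510, 1413), -1) = Pow(3546630, -1) = Rational(1, 3546630)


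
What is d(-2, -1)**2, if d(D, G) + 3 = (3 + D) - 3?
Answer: 25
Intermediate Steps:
d(D, G) = -3 + D (d(D, G) = -3 + ((3 + D) - 3) = -3 + D)
d(-2, -1)**2 = (-3 - 2)**2 = (-5)**2 = 25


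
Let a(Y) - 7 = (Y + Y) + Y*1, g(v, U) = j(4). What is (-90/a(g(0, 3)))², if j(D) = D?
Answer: 8100/361 ≈ 22.438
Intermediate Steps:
g(v, U) = 4
a(Y) = 7 + 3*Y (a(Y) = 7 + ((Y + Y) + Y*1) = 7 + (2*Y + Y) = 7 + 3*Y)
(-90/a(g(0, 3)))² = (-90/(7 + 3*4))² = (-90/(7 + 12))² = (-90/19)² = 8100/361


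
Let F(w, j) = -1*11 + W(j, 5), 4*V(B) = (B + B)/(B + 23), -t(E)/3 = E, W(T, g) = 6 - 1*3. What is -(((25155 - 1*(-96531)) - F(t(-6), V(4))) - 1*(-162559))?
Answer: -284253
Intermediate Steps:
W(T, g) = 3 (W(T, g) = 6 - 3 = 3)
t(E) = -3*E
V(B) = B/(2*(23 + B)) (V(B) = ((B + B)/(B + 23))/4 = ((2*B)/(23 + B))/4 = (2*B/(23 + B))/4 = B/(2*(23 + B)))
F(w, j) = -8 (F(w, j) = -1*11 + 3 = -11 + 3 = -8)
-(((25155 - 1*(-96531)) - F(t(-6), V(4))) - 1*(-162559)) = -(((25155 - 1*(-96531)) - 1*(-8)) - 1*(-162559)) = -(((25155 + 96531) + 8) + 162559) = -((121686 + 8) + 162559) = -(121694 + 162559) = -1*284253 = -284253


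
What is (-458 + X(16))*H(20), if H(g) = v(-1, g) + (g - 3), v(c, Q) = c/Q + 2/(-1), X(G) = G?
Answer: -66079/10 ≈ -6607.9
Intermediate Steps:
v(c, Q) = -2 + c/Q (v(c, Q) = c/Q + 2*(-1) = c/Q - 2 = -2 + c/Q)
H(g) = -5 + g - 1/g (H(g) = (-2 - 1/g) + (g - 3) = (-2 - 1/g) + (-3 + g) = -5 + g - 1/g)
(-458 + X(16))*H(20) = (-458 + 16)*(-5 + 20 - 1/20) = -442*(-5 + 20 - 1*1/20) = -442*(-5 + 20 - 1/20) = -442*299/20 = -66079/10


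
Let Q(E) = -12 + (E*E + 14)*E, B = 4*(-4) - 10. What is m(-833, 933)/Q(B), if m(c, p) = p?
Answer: -311/5984 ≈ -0.051972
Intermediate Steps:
B = -26 (B = -16 - 10 = -26)
Q(E) = -12 + E*(14 + E²) (Q(E) = -12 + (E² + 14)*E = -12 + (14 + E²)*E = -12 + E*(14 + E²))
m(-833, 933)/Q(B) = 933/(-12 + (-26)³ + 14*(-26)) = 933/(-12 - 17576 - 364) = 933/(-17952) = 933*(-1/17952) = -311/5984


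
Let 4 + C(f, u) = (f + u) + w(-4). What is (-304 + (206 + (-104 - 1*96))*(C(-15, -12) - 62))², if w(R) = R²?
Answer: 586756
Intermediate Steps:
C(f, u) = 12 + f + u (C(f, u) = -4 + ((f + u) + (-4)²) = -4 + ((f + u) + 16) = -4 + (16 + f + u) = 12 + f + u)
(-304 + (206 + (-104 - 1*96))*(C(-15, -12) - 62))² = (-304 + (206 + (-104 - 1*96))*((12 - 15 - 12) - 62))² = (-304 + (206 + (-104 - 96))*(-15 - 62))² = (-304 + (206 - 200)*(-77))² = (-304 + 6*(-77))² = (-304 - 462)² = (-766)² = 586756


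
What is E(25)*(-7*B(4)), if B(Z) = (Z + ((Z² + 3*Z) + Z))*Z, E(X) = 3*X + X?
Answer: -100800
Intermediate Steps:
E(X) = 4*X
B(Z) = Z*(Z² + 5*Z) (B(Z) = (Z + (Z² + 4*Z))*Z = (Z² + 5*Z)*Z = Z*(Z² + 5*Z))
E(25)*(-7*B(4)) = (4*25)*(-7*4²*(5 + 4)) = 100*(-112*9) = 100*(-7*144) = 100*(-1008) = -100800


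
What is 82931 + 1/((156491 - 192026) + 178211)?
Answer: 11832263357/142676 ≈ 82931.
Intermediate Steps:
82931 + 1/((156491 - 192026) + 178211) = 82931 + 1/(-35535 + 178211) = 82931 + 1/142676 = 11832263357/142676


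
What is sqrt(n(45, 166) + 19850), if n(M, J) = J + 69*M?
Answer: 3*sqrt(2569) ≈ 152.06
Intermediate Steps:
sqrt(n(45, 166) + 19850) = sqrt((166 + 69*45) + 19850) = sqrt((166 + 3105) + 19850) = sqrt(3271 + 19850) = sqrt(23121) = 3*sqrt(2569)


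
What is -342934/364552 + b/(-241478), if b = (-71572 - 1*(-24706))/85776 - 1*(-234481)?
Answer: -300736615254209/157311911398672 ≈ -1.9117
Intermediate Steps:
b = 3352132565/14296 (b = (-71572 + 24706)*(1/85776) + 234481 = -46866*1/85776 + 234481 = -7811/14296 + 234481 = 3352132565/14296 ≈ 2.3448e+5)
-342934/364552 + b/(-241478) = -342934/364552 + (3352132565/14296)/(-241478) = -342934*1/364552 + (3352132565/14296)*(-1/241478) = -171467/182276 - 3352132565/3452169488 = -300736615254209/157311911398672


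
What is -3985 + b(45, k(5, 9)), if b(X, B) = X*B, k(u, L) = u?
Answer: -3760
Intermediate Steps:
b(X, B) = B*X
-3985 + b(45, k(5, 9)) = -3985 + 5*45 = -3985 + 225 = -3760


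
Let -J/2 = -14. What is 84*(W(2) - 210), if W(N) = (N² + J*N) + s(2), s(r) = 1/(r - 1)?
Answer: -12516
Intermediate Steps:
J = 28 (J = -2*(-14) = 28)
s(r) = 1/(-1 + r)
W(N) = 1 + N² + 28*N (W(N) = (N² + 28*N) + 1/(-1 + 2) = (N² + 28*N) + 1/1 = (N² + 28*N) + 1 = 1 + N² + 28*N)
84*(W(2) - 210) = 84*((1 + 2² + 28*2) - 210) = 84*((1 + 4 + 56) - 210) = 84*(61 - 210) = 84*(-149) = -12516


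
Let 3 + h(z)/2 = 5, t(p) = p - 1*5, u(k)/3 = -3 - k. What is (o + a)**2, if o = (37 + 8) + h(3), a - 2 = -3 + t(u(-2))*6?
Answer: 0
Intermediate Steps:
u(k) = -9 - 3*k (u(k) = 3*(-3 - k) = -9 - 3*k)
t(p) = -5 + p (t(p) = p - 5 = -5 + p)
h(z) = 4 (h(z) = -6 + 2*5 = -6 + 10 = 4)
a = -49 (a = 2 + (-3 + (-5 + (-9 - 3*(-2)))*6) = 2 + (-3 + (-5 + (-9 + 6))*6) = 2 + (-3 + (-5 - 3)*6) = 2 + (-3 - 8*6) = 2 + (-3 - 48) = 2 - 51 = -49)
o = 49 (o = (37 + 8) + 4 = 45 + 4 = 49)
(o + a)**2 = (49 - 49)**2 = 0**2 = 0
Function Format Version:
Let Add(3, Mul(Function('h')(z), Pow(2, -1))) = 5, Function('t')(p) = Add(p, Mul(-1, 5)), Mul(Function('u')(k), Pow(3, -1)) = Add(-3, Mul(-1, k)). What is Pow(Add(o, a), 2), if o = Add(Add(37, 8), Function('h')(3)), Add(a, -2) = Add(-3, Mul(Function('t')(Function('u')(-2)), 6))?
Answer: 0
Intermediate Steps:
Function('u')(k) = Add(-9, Mul(-3, k)) (Function('u')(k) = Mul(3, Add(-3, Mul(-1, k))) = Add(-9, Mul(-3, k)))
Function('t')(p) = Add(-5, p) (Function('t')(p) = Add(p, -5) = Add(-5, p))
Function('h')(z) = 4 (Function('h')(z) = Add(-6, Mul(2, 5)) = Add(-6, 10) = 4)
a = -49 (a = Add(2, Add(-3, Mul(Add(-5, Add(-9, Mul(-3, -2))), 6))) = Add(2, Add(-3, Mul(Add(-5, Add(-9, 6)), 6))) = Add(2, Add(-3, Mul(Add(-5, -3), 6))) = Add(2, Add(-3, Mul(-8, 6))) = Add(2, Add(-3, -48)) = Add(2, -51) = -49)
o = 49 (o = Add(Add(37, 8), 4) = Add(45, 4) = 49)
Pow(Add(o, a), 2) = Pow(Add(49, -49), 2) = Pow(0, 2) = 0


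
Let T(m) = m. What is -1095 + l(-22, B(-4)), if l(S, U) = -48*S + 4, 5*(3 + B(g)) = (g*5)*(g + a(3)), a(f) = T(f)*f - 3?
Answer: -35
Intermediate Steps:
a(f) = -3 + f**2 (a(f) = f*f - 3 = f**2 - 3 = -3 + f**2)
B(g) = -3 + g*(6 + g) (B(g) = -3 + ((g*5)*(g + (-3 + 3**2)))/5 = -3 + ((5*g)*(g + (-3 + 9)))/5 = -3 + ((5*g)*(g + 6))/5 = -3 + ((5*g)*(6 + g))/5 = -3 + (5*g*(6 + g))/5 = -3 + g*(6 + g))
l(S, U) = 4 - 48*S
-1095 + l(-22, B(-4)) = -1095 + (4 - 48*(-22)) = -1095 + (4 + 1056) = -1095 + 1060 = -35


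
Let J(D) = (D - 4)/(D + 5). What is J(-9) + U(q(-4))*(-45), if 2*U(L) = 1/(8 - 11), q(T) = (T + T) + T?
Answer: 43/4 ≈ 10.750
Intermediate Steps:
q(T) = 3*T (q(T) = 2*T + T = 3*T)
U(L) = -⅙ (U(L) = 1/(2*(8 - 11)) = (½)/(-3) = (½)*(-⅓) = -⅙)
J(D) = (-4 + D)/(5 + D)
J(-9) + U(q(-4))*(-45) = (-4 - 9)/(5 - 9) - ⅙*(-45) = -13/(-4) + 15/2 = -¼*(-13) + 15/2 = 13/4 + 15/2 = 43/4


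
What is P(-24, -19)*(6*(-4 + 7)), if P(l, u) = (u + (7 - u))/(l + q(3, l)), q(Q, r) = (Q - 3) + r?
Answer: -21/8 ≈ -2.6250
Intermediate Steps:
q(Q, r) = -3 + Q + r (q(Q, r) = (-3 + Q) + r = -3 + Q + r)
P(l, u) = 7/(2*l) (P(l, u) = (u + (7 - u))/(l + (-3 + 3 + l)) = 7/(l + l) = 7/((2*l)) = 7*(1/(2*l)) = 7/(2*l))
P(-24, -19)*(6*(-4 + 7)) = ((7/2)/(-24))*(6*(-4 + 7)) = ((7/2)*(-1/24))*(6*3) = -7/48*18 = -21/8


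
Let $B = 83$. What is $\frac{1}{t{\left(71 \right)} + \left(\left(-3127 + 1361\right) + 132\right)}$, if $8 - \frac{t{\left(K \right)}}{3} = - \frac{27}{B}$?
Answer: $- \frac{83}{133549} \approx -0.00062149$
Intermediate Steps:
$t{\left(K \right)} = \frac{2073}{83}$ ($t{\left(K \right)} = 24 - 3 \left(- \frac{27}{83}\right) = 24 - 3 \left(\left(-27\right) \frac{1}{83}\right) = 24 - - \frac{81}{83} = 24 + \frac{81}{83} = \frac{2073}{83}$)
$\frac{1}{t{\left(71 \right)} + \left(\left(-3127 + 1361\right) + 132\right)} = \frac{1}{\frac{2073}{83} + \left(\left(-3127 + 1361\right) + 132\right)} = \frac{1}{\frac{2073}{83} + \left(-1766 + 132\right)} = \frac{1}{\frac{2073}{83} - 1634} = \frac{1}{- \frac{133549}{83}} = - \frac{83}{133549}$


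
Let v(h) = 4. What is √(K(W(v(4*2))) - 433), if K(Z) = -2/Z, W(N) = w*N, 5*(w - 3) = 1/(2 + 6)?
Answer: I*√52413/11 ≈ 20.813*I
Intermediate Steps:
w = 121/40 (w = 3 + 1/(5*(2 + 6)) = 3 + (⅕)/8 = 3 + (⅕)*(⅛) = 3 + 1/40 = 121/40 ≈ 3.0250)
W(N) = 121*N/40
√(K(W(v(4*2))) - 433) = √(-2/((121/40)*4) - 433) = √(-2/121/10 - 433) = √(-2*10/121 - 433) = √(-20/121 - 433) = √(-52413/121) = I*√52413/11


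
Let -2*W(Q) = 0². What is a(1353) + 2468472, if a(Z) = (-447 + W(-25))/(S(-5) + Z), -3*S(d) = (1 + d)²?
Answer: 9980030955/4043 ≈ 2.4685e+6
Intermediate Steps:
W(Q) = 0 (W(Q) = -½*0² = -½*0 = 0)
S(d) = -(1 + d)²/3
a(Z) = -447/(-16/3 + Z) (a(Z) = (-447 + 0)/(-(1 - 5)²/3 + Z) = -447/(-⅓*(-4)² + Z) = -447/(-⅓*16 + Z) = -447/(-16/3 + Z))
a(1353) + 2468472 = -1341/(-16 + 3*1353) + 2468472 = -1341/(-16 + 4059) + 2468472 = -1341/4043 + 2468472 = 9980030955/4043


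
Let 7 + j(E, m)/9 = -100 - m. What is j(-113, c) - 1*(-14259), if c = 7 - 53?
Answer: 13710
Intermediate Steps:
c = -46
j(E, m) = -963 - 9*m (j(E, m) = -63 + 9*(-100 - m) = -63 + (-900 - 9*m) = -963 - 9*m)
j(-113, c) - 1*(-14259) = (-963 - 9*(-46)) - 1*(-14259) = (-963 + 414) + 14259 = -549 + 14259 = 13710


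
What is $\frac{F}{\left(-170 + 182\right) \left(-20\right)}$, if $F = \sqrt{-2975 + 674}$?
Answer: $- \frac{i \sqrt{2301}}{240} \approx - 0.19987 i$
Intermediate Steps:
$F = i \sqrt{2301}$ ($F = \sqrt{-2301} = i \sqrt{2301} \approx 47.969 i$)
$\frac{F}{\left(-170 + 182\right) \left(-20\right)} = \frac{i \sqrt{2301}}{\left(-170 + 182\right) \left(-20\right)} = \frac{i \sqrt{2301}}{12 \left(-20\right)} = \frac{i \sqrt{2301}}{-240} = i \sqrt{2301} \left(- \frac{1}{240}\right) = - \frac{i \sqrt{2301}}{240}$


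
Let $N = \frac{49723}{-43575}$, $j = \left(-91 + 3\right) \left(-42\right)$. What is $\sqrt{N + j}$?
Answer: $\frac{\sqrt{280629060411}}{8715} \approx 60.785$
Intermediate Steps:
$j = 3696$ ($j = \left(-88\right) \left(-42\right) = 3696$)
$N = - \frac{49723}{43575}$ ($N = 49723 \left(- \frac{1}{43575}\right) = - \frac{49723}{43575} \approx -1.1411$)
$\sqrt{N + j} = \sqrt{- \frac{49723}{43575} + 3696} = \sqrt{\frac{161003477}{43575}} = \frac{\sqrt{280629060411}}{8715}$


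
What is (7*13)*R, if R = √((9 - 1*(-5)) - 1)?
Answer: 91*√13 ≈ 328.10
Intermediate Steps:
R = √13 (R = √((9 + 5) - 1) = √(14 - 1) = √13 ≈ 3.6056)
(7*13)*R = (7*13)*√13 = 91*√13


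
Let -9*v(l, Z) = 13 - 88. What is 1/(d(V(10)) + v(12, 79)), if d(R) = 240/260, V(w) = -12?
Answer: 39/361 ≈ 0.10803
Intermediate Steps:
v(l, Z) = 25/3 (v(l, Z) = -(13 - 88)/9 = -⅑*(-75) = 25/3)
d(R) = 12/13 (d(R) = 240*(1/260) = 12/13)
1/(d(V(10)) + v(12, 79)) = 1/(12/13 + 25/3) = 1/(361/39) = 39/361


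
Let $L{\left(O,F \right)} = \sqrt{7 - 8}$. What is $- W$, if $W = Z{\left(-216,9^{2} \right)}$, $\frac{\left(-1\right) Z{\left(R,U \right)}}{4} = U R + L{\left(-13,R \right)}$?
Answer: $-69984 + 4 i \approx -69984.0 + 4.0 i$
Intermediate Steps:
$L{\left(O,F \right)} = i$ ($L{\left(O,F \right)} = \sqrt{-1} = i$)
$Z{\left(R,U \right)} = - 4 i - 4 R U$ ($Z{\left(R,U \right)} = - 4 \left(U R + i\right) = - 4 \left(R U + i\right) = - 4 \left(i + R U\right) = - 4 i - 4 R U$)
$W = 69984 - 4 i$ ($W = - 4 i - - 864 \cdot 9^{2} = - 4 i - \left(-864\right) 81 = - 4 i + 69984 = 69984 - 4 i \approx 69984.0 - 4.0 i$)
$- W = - (69984 - 4 i) = -69984 + 4 i$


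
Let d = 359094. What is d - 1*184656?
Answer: 174438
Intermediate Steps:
d - 1*184656 = 359094 - 1*184656 = 359094 - 184656 = 174438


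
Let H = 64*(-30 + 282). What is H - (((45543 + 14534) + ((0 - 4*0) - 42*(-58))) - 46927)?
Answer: 542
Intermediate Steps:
H = 16128 (H = 64*252 = 16128)
H - (((45543 + 14534) + ((0 - 4*0) - 42*(-58))) - 46927) = 16128 - (((45543 + 14534) + ((0 - 4*0) - 42*(-58))) - 46927) = 16128 - ((60077 + ((0 + 0) - 42*(-58))) - 46927) = 16128 - ((60077 + (0 + 2436)) - 46927) = 16128 - ((60077 + 2436) - 46927) = 16128 - (62513 - 46927) = 16128 - 1*15586 = 16128 - 15586 = 542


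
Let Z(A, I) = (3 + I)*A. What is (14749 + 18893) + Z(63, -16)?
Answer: 32823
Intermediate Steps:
Z(A, I) = A*(3 + I)
(14749 + 18893) + Z(63, -16) = (14749 + 18893) + 63*(3 - 16) = 33642 + 63*(-13) = 33642 - 819 = 32823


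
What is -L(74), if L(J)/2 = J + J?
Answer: -296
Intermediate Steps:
L(J) = 4*J (L(J) = 2*(J + J) = 2*(2*J) = 4*J)
-L(74) = -4*74 = -1*296 = -296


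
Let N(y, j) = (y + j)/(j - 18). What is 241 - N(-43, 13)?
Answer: 235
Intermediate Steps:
N(y, j) = (j + y)/(-18 + j)
241 - N(-43, 13) = 241 - (13 - 43)/(-18 + 13) = 241 - (-30)/(-5) = 241 - (-1)*(-30)/5 = 241 - 1*6 = 241 - 6 = 235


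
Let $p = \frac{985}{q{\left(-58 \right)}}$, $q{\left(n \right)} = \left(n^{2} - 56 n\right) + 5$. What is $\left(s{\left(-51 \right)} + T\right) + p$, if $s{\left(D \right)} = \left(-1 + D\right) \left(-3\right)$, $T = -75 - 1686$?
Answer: $- \frac{10619300}{6617} \approx -1604.9$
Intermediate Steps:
$T = -1761$
$q{\left(n \right)} = 5 + n^{2} - 56 n$
$s{\left(D \right)} = 3 - 3 D$
$p = \frac{985}{6617}$ ($p = \frac{985}{5 + \left(-58\right)^{2} - -3248} = \frac{985}{5 + 3364 + 3248} = \frac{985}{6617} \approx 0.14886$)
$\left(s{\left(-51 \right)} + T\right) + p = \left(\left(3 - -153\right) - 1761\right) + \frac{985}{6617} = \left(\left(3 + 153\right) - 1761\right) + \frac{985}{6617} = \left(156 - 1761\right) + \frac{985}{6617} = -1605 + \frac{985}{6617} = - \frac{10619300}{6617}$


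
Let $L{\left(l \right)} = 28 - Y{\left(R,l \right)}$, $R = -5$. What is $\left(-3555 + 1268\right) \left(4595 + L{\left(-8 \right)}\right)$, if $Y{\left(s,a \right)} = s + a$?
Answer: $-10602532$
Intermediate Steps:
$Y{\left(s,a \right)} = a + s$
$L{\left(l \right)} = 33 - l$ ($L{\left(l \right)} = 28 - \left(l - 5\right) = 28 - \left(-5 + l\right) = 33 - l$)
$\left(-3555 + 1268\right) \left(4595 + L{\left(-8 \right)}\right) = \left(-3555 + 1268\right) \left(4595 + \left(33 - -8\right)\right) = - 2287 \left(4595 + \left(33 + 8\right)\right) = - 2287 \left(4595 + 41\right) = \left(-2287\right) 4636 = -10602532$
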